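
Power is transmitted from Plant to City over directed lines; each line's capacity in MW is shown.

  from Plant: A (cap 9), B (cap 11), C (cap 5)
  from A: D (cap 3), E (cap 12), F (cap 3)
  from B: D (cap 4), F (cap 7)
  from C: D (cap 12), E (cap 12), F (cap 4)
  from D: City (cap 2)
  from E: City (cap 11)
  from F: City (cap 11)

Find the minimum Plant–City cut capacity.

23

Augment Plant→A→D→City: bottleneck 2, flow now 2.
Augment Plant→A→E→City: bottleneck 7, flow now 9.
Augment Plant→B→F→City: bottleneck 7, flow now 16.
Augment Plant→C→E→City: bottleneck 4, flow now 20.
Augment Plant→C→F→City: bottleneck 1, flow now 21.
Augment Plant→B→D→A→F→City: bottleneck 2, flow now 23. (uses reverse residual edge)
No augmenting path remains; maximum flow = 23.
By max-flow min-cut, the minimum cut capacity equals the max flow.
In the residual graph, reachable from Plant: {Plant, B, D}.
Min-cut edges: Plant→A (9), Plant→C (5), B→F (7), D→City (2); capacity 9 + 5 + 7 + 2 = 23.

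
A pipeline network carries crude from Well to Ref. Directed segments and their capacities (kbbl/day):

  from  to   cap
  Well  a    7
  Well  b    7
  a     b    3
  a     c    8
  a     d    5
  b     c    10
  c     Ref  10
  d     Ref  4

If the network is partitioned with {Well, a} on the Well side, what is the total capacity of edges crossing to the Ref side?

23

Edges leaving {Well, a}: Well→b (7), a→b (3), a→c (8), a→d (5).
Cut capacity = 7 + 3 + 8 + 5 = 23.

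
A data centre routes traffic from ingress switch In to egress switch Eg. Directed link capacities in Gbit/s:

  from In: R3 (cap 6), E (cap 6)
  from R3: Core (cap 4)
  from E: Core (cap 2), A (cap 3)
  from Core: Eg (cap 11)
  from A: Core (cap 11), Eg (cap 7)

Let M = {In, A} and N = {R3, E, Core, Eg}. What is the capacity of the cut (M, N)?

Edges leaving {In, A}: In→R3 (6), In→E (6), A→Core (11), A→Eg (7).
Cut capacity = 6 + 6 + 11 + 7 = 30.

30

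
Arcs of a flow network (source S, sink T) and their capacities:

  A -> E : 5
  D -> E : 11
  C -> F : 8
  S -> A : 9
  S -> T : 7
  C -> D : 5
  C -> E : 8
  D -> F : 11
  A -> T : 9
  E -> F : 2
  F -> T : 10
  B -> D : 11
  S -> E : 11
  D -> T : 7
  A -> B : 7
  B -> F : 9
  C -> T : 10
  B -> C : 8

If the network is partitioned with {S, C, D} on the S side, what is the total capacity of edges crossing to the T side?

82

Edges leaving {S, C, D}: S→A (9), S→E (11), S→T (7), C→E (8), C→F (8), C→T (10), D→E (11), D→F (11), D→T (7).
Cut capacity = 9 + 11 + 7 + 8 + 8 + 10 + 11 + 11 + 7 = 82.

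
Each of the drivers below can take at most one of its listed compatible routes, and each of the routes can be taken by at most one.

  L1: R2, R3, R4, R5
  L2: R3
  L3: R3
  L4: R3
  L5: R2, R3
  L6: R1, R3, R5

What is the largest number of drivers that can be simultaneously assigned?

Unit-capacity flow: source→left, listed edges, right→sink; max matching = max flow.
Augmenting path L1→R2 (+1); matched 1.
Augmenting path L2→R3 (+1); matched 2.
Augmenting path L6→R1 (+1); matched 3.
Augmenting path L5→R2→L1→R4 (+1); matched 4.
No augmenting path remains; maximum matching = 4.
König certificate: {L1, L5, L6, R3} is a vertex cover of size 4 (every listed pair touches it), so no matching can be larger.

4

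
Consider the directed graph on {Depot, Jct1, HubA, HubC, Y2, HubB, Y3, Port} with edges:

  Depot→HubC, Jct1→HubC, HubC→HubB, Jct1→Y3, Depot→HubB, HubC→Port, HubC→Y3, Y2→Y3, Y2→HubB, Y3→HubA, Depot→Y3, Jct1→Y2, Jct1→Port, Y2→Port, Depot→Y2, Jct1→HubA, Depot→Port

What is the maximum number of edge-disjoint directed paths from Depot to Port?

Assign every edge capacity 1; by Menger, the answer equals the max flow.
Path Depot→Port (+1); total 1.
Path Depot→HubC→Port (+1); total 2.
Path Depot→Y2→Port (+1); total 3.
No residual Depot→Port path; max flow = 3.
Certifying cut of size 3: {Depot→HubC, Depot→Port, Depot→Y2}.

3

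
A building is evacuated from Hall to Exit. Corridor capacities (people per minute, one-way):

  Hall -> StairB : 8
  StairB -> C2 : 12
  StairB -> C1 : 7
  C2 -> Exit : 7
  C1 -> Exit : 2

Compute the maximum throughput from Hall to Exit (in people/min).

8

Augment Hall→StairB→C2→Exit: bottleneck 7, flow now 7.
Augment Hall→StairB→C1→Exit: bottleneck 1, flow now 8.
No augmenting path remains; maximum flow = 8.
In the residual graph, reachable from Hall: {Hall}.
Min-cut edges: Hall→StairB (8); capacity 8 = 8.
This cut is saturated, so no flow can exceed 8.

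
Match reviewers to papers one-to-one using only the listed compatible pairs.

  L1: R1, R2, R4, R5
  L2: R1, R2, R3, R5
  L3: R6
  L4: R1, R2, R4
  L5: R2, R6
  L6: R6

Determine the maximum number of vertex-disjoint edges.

Unit-capacity flow: source→left, listed edges, right→sink; max matching = max flow.
Augmenting path L1→R1 (+1); matched 1.
Augmenting path L2→R2 (+1); matched 2.
Augmenting path L3→R6 (+1); matched 3.
Augmenting path L4→R4 (+1); matched 4.
Augmenting path L5→R2→L2→R3 (+1); matched 5.
No augmenting path remains; maximum matching = 5.
König certificate: {L1, L2, L4, L5, R6} is a vertex cover of size 5 (every listed pair touches it), so no matching can be larger.

5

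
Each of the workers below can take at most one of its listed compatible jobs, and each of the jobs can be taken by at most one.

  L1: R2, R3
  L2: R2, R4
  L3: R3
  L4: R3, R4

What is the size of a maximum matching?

Unit-capacity flow: source→left, listed edges, right→sink; max matching = max flow.
Augmenting path L1→R2 (+1); matched 1.
Augmenting path L2→R4 (+1); matched 2.
Augmenting path L3→R3 (+1); matched 3.
No augmenting path remains; maximum matching = 3.
König certificate: {R2, R3, R4} is a vertex cover of size 3 (every listed pair touches it), so no matching can be larger.

3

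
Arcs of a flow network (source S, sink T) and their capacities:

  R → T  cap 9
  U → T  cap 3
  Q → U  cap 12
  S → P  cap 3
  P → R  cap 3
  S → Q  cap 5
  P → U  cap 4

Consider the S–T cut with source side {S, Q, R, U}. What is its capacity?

15

Edges leaving {S, Q, R, U}: S→P (3), R→T (9), U→T (3).
Cut capacity = 3 + 9 + 3 = 15.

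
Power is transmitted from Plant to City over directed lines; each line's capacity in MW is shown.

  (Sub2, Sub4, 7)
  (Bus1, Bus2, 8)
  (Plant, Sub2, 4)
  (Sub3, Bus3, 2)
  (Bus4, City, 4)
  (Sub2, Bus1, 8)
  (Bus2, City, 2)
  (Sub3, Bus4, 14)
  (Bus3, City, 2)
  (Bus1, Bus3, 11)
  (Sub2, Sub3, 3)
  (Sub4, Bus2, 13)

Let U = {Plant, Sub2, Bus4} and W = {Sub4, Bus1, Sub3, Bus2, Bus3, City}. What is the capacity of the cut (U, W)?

Edges leaving {Plant, Sub2, Bus4}: Sub2→Sub4 (7), Sub2→Bus1 (8), Sub2→Sub3 (3), Bus4→City (4).
Cut capacity = 7 + 8 + 3 + 4 = 22.

22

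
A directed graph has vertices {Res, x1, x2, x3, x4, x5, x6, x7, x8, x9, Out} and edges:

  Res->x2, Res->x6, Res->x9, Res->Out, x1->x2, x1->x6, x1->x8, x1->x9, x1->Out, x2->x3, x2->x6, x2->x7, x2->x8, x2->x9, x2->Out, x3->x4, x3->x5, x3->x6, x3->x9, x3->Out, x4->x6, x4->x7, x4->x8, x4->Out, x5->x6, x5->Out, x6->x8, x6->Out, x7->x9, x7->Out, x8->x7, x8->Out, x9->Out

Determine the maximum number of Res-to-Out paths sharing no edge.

Assign every edge capacity 1; by Menger, the answer equals the max flow.
Path Res→Out (+1); total 1.
Path Res→x2→Out (+1); total 2.
Path Res→x6→Out (+1); total 3.
Path Res→x9→Out (+1); total 4.
No residual Res→Out path; max flow = 4.
Certifying cut of size 4: {Res→Out, Res→x2, Res→x6, Res→x9}.

4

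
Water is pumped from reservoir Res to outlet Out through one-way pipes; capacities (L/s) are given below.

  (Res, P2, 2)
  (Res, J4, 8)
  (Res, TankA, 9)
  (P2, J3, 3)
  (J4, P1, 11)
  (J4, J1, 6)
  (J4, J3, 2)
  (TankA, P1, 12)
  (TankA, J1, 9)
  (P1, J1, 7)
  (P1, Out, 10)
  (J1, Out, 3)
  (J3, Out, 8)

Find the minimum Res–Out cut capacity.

17

Augment Res→P2→J3→Out: bottleneck 2, flow now 2.
Augment Res→J4→P1→Out: bottleneck 8, flow now 10.
Augment Res→TankA→P1→Out: bottleneck 2, flow now 12.
Augment Res→TankA→J1→Out: bottleneck 3, flow now 15.
Augment Res→TankA→P1→J4→J3→Out: bottleneck 2, flow now 17. (uses reverse residual edge)
No augmenting path remains; maximum flow = 17.
By max-flow min-cut, the minimum cut capacity equals the max flow.
In the residual graph, reachable from Res: {Res, J4, TankA, P1, J1}.
Min-cut edges: Res→P2 (2), J4→J3 (2), P1→Out (10), J1→Out (3); capacity 2 + 2 + 10 + 3 = 17.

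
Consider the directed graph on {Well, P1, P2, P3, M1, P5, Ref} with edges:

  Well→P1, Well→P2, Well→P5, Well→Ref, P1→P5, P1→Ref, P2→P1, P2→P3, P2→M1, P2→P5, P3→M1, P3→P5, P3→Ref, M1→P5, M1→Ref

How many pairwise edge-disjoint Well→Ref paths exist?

3

Assign every edge capacity 1; by Menger, the answer equals the max flow.
Path Well→Ref (+1); total 1.
Path Well→P1→Ref (+1); total 2.
Path Well→P2→P3→Ref (+1); total 3.
No residual Well→Ref path; max flow = 3.
Certifying cut of size 3: {Well→P1, Well→P2, Well→Ref}.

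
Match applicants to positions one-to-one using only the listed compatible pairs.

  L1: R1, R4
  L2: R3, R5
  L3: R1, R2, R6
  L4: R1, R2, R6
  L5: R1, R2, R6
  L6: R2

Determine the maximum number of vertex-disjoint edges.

5

Unit-capacity flow: source→left, listed edges, right→sink; max matching = max flow.
Augmenting path L1→R1 (+1); matched 1.
Augmenting path L2→R3 (+1); matched 2.
Augmenting path L3→R2 (+1); matched 3.
Augmenting path L4→R6 (+1); matched 4.
Augmenting path L5→R1→L1→R4 (+1); matched 5.
No augmenting path remains; maximum matching = 5.
König certificate: {L1, L2, R1, R2, R6} is a vertex cover of size 5 (every listed pair touches it), so no matching can be larger.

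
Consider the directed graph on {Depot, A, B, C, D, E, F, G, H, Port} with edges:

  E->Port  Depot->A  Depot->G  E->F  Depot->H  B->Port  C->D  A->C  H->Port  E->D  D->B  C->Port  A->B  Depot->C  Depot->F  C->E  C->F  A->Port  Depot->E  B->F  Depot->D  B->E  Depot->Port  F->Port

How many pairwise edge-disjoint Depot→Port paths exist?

7

Assign every edge capacity 1; by Menger, the answer equals the max flow.
Path Depot→Port (+1); total 1.
Path Depot→A→Port (+1); total 2.
Path Depot→C→Port (+1); total 3.
Path Depot→E→Port (+1); total 4.
Path Depot→F→Port (+1); total 5.
Path Depot→H→Port (+1); total 6.
Path Depot→D→B→Port (+1); total 7.
No residual Depot→Port path; max flow = 7.
Certifying cut of size 7: {Depot→A, Depot→C, Depot→D, Depot→E, Depot→F, Depot→H, Depot→Port}.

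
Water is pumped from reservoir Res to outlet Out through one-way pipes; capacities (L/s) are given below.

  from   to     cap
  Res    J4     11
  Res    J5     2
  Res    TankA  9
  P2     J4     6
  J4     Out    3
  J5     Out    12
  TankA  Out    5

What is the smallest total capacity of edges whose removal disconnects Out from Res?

Augment Res→J4→Out: bottleneck 3, flow now 3.
Augment Res→J5→Out: bottleneck 2, flow now 5.
Augment Res→TankA→Out: bottleneck 5, flow now 10.
No augmenting path remains; maximum flow = 10.
By max-flow min-cut, the minimum cut capacity equals the max flow.
In the residual graph, reachable from Res: {Res, J4, TankA}.
Min-cut edges: Res→J5 (2), J4→Out (3), TankA→Out (5); capacity 2 + 3 + 5 = 10.

10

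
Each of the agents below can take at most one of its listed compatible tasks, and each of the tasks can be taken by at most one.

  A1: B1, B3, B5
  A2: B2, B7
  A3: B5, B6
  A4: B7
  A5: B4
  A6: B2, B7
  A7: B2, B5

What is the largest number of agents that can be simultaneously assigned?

Unit-capacity flow: source→left, listed edges, right→sink; max matching = max flow.
Augmenting path A1→B1 (+1); matched 1.
Augmenting path A2→B2 (+1); matched 2.
Augmenting path A3→B5 (+1); matched 3.
Augmenting path A4→B7 (+1); matched 4.
Augmenting path A5→B4 (+1); matched 5.
Augmenting path A7→B5→A3→B6 (+1); matched 6.
No augmenting path remains; maximum matching = 6.
König certificate: {A1, A3, A5, A7, B2, B7} is a vertex cover of size 6 (every listed pair touches it), so no matching can be larger.

6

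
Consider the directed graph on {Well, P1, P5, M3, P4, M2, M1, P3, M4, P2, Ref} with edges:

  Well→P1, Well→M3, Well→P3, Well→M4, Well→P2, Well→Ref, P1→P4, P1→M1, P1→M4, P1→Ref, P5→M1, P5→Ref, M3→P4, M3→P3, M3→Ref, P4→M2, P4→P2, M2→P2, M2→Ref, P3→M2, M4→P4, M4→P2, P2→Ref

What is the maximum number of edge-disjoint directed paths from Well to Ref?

5

Assign every edge capacity 1; by Menger, the answer equals the max flow.
Path Well→Ref (+1); total 1.
Path Well→P1→Ref (+1); total 2.
Path Well→M3→Ref (+1); total 3.
Path Well→P2→Ref (+1); total 4.
Path Well→P3→M2→Ref (+1); total 5.
No residual Well→Ref path; max flow = 5.
Certifying cut of size 5: {M2→Ref, P2→Ref, Well→M3, Well→P1, Well→Ref}.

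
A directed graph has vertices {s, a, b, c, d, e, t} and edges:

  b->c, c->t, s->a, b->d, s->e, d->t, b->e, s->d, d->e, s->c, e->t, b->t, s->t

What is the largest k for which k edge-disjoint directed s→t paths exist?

Assign every edge capacity 1; by Menger, the answer equals the max flow.
Path s→t (+1); total 1.
Path s→c→t (+1); total 2.
Path s→d→t (+1); total 3.
Path s→e→t (+1); total 4.
No residual s→t path; max flow = 4.
Certifying cut of size 4: {s→c, s→d, s→e, s→t}.

4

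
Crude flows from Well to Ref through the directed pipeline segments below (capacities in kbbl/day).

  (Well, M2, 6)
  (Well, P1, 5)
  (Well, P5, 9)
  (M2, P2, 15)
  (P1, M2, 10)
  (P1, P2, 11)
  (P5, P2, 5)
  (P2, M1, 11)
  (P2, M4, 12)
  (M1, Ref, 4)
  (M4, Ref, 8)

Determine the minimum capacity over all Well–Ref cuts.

Augment Well→M2→P2→M1→Ref: bottleneck 4, flow now 4.
Augment Well→M2→P2→M4→Ref: bottleneck 2, flow now 6.
Augment Well→P1→P2→M4→Ref: bottleneck 5, flow now 11.
Augment Well→P5→P2→M4→Ref: bottleneck 1, flow now 12.
No augmenting path remains; maximum flow = 12.
By max-flow min-cut, the minimum cut capacity equals the max flow.
In the residual graph, reachable from Well: {Well, M2, P1, P5, P2, M1, M4}.
Min-cut edges: M1→Ref (4), M4→Ref (8); capacity 4 + 8 = 12.

12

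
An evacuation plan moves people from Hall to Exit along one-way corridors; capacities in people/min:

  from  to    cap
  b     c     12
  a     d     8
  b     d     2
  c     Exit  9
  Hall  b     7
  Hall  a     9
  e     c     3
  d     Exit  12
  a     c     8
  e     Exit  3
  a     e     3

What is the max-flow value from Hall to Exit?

Augment Hall→a→c→Exit: bottleneck 8, flow now 8.
Augment Hall→a→d→Exit: bottleneck 1, flow now 9.
Augment Hall→b→c→Exit: bottleneck 1, flow now 10.
Augment Hall→b→d→Exit: bottleneck 2, flow now 12.
Augment Hall→b→c→a→d→Exit: bottleneck 4, flow now 16. (uses reverse residual edge)
No augmenting path remains; maximum flow = 16.
In the residual graph, reachable from Hall: {Hall}.
Min-cut edges: Hall→a (9), Hall→b (7); capacity 9 + 7 = 16.
This cut is saturated, so no flow can exceed 16.

16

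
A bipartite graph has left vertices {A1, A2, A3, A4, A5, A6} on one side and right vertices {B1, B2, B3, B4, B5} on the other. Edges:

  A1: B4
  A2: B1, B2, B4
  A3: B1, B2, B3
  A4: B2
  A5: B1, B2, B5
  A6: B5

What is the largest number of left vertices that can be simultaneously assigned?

Unit-capacity flow: source→left, listed edges, right→sink; max matching = max flow.
Augmenting path A1→B4 (+1); matched 1.
Augmenting path A2→B1 (+1); matched 2.
Augmenting path A3→B2 (+1); matched 3.
Augmenting path A5→B5 (+1); matched 4.
Augmenting path A4→B2→A3→B3 (+1); matched 5.
No augmenting path remains; maximum matching = 5.
König certificate: {A3, B1, B2, B4, B5} is a vertex cover of size 5 (every listed pair touches it), so no matching can be larger.

5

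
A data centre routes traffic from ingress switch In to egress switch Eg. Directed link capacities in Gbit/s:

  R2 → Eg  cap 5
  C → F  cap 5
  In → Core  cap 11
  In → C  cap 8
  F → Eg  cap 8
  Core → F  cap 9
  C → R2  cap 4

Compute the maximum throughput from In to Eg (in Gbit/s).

12

Augment In→C→F→Eg: bottleneck 5, flow now 5.
Augment In→C→R2→Eg: bottleneck 3, flow now 8.
Augment In→Core→F→Eg: bottleneck 3, flow now 11.
Augment In→Core→F→C→R2→Eg: bottleneck 1, flow now 12. (uses reverse residual edge)
No augmenting path remains; maximum flow = 12.
In the residual graph, reachable from In: {In, C, Core, F}.
Min-cut edges: C→R2 (4), F→Eg (8); capacity 4 + 8 = 12.
This cut is saturated, so no flow can exceed 12.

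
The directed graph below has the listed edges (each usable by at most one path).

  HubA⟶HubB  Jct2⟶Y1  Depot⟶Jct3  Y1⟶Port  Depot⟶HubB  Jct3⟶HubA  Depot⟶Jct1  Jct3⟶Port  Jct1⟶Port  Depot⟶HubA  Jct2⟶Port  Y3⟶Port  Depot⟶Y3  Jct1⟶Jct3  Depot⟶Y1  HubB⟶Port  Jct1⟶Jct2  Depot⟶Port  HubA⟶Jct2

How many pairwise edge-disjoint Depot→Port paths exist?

7

Assign every edge capacity 1; by Menger, the answer equals the max flow.
Path Depot→Port (+1); total 1.
Path Depot→Jct1→Port (+1); total 2.
Path Depot→Y3→Port (+1); total 3.
Path Depot→Y1→Port (+1); total 4.
Path Depot→Jct3→Port (+1); total 5.
Path Depot→HubB→Port (+1); total 6.
Path Depot→HubA→Jct2→Port (+1); total 7.
No residual Depot→Port path; max flow = 7.
Certifying cut of size 7: {Depot→HubA, Depot→HubB, Depot→Jct1, Depot→Jct3, Depot→Port, Depot→Y1, Depot→Y3}.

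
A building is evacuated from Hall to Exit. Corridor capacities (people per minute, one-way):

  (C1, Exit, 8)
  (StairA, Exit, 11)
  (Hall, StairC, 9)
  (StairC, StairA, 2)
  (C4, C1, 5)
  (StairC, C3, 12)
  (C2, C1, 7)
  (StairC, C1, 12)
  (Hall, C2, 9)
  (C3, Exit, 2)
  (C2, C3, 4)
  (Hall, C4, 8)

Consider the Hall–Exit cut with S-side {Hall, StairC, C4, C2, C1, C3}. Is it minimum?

Yes — it is a minimum cut (capacity 12).

Given cut capacity: 2 + 8 + 2 = 12.
Augment Hall→StairC→C1→Exit: bottleneck 8, flow now 8.
Augment Hall→StairC→C3→Exit: bottleneck 1, flow now 9.
Augment Hall→C2→C3→Exit: bottleneck 1, flow now 10.
Augment Hall→C4→C1→StairC→StairA→Exit: bottleneck 2, flow now 12. (uses reverse residual edge)
No augmenting path remains; maximum flow = 12.
Cut capacity 12 equals the max flow, so it is a minimum cut.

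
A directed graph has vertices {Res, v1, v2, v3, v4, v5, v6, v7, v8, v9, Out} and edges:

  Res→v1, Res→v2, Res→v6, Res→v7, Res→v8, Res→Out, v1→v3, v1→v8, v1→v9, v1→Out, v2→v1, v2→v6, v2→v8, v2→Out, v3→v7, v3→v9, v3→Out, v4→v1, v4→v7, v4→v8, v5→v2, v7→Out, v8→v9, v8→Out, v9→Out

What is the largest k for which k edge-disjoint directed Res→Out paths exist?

Assign every edge capacity 1; by Menger, the answer equals the max flow.
Path Res→Out (+1); total 1.
Path Res→v1→Out (+1); total 2.
Path Res→v2→Out (+1); total 3.
Path Res→v7→Out (+1); total 4.
Path Res→v8→Out (+1); total 5.
No residual Res→Out path; max flow = 5.
Certifying cut of size 5: {Res→Out, Res→v1, Res→v2, Res→v7, Res→v8}.

5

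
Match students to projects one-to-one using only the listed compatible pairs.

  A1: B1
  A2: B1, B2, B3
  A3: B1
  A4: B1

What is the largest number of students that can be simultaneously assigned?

2

Unit-capacity flow: source→left, listed edges, right→sink; max matching = max flow.
Augmenting path A1→B1 (+1); matched 1.
Augmenting path A2→B2 (+1); matched 2.
No augmenting path remains; maximum matching = 2.
König certificate: {A2, B1} is a vertex cover of size 2 (every listed pair touches it), so no matching can be larger.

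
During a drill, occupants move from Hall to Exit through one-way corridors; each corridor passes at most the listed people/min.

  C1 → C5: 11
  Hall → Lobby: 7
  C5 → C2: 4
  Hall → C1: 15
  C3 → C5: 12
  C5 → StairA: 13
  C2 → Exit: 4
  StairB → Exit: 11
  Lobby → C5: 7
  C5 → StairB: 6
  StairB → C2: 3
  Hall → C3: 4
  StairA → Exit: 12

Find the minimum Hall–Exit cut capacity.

Augment Hall→C3→C5→C2→Exit: bottleneck 4, flow now 4.
Augment Hall→C1→C5→StairB→Exit: bottleneck 6, flow now 10.
Augment Hall→C1→C5→StairA→Exit: bottleneck 5, flow now 15.
Augment Hall→Lobby→C5→StairA→Exit: bottleneck 7, flow now 22.
No augmenting path remains; maximum flow = 22.
By max-flow min-cut, the minimum cut capacity equals the max flow.
In the residual graph, reachable from Hall: {Hall, C1}.
Min-cut edges: Hall→C3 (4), Hall→Lobby (7), C1→C5 (11); capacity 4 + 7 + 11 = 22.

22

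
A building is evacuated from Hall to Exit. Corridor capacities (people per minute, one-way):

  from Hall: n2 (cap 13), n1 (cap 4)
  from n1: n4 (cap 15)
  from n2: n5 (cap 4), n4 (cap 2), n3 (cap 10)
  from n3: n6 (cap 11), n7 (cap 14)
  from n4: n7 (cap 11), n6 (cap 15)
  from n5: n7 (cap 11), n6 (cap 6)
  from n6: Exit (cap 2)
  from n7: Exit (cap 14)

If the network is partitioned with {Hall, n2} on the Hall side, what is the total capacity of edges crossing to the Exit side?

Edges leaving {Hall, n2}: Hall→n1 (4), n2→n3 (10), n2→n4 (2), n2→n5 (4).
Cut capacity = 4 + 10 + 2 + 4 = 20.

20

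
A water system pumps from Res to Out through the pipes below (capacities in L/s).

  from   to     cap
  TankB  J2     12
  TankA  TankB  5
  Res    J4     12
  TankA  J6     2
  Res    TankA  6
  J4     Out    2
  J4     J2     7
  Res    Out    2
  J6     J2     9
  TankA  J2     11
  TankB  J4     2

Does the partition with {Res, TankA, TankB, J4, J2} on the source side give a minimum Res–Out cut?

Given cut capacity: 2 + 2 + 2 = 6.
Augment Res→Out: bottleneck 2, flow now 2.
Augment Res→J4→Out: bottleneck 2, flow now 4.
No augmenting path remains; maximum flow = 4.
In the residual graph, reachable from Res: {Res, J6, TankA, TankB, J4, J2}.
Min-cut edges: Res→Out (2), J4→Out (2); capacity 2 + 2 = 4.
Cut capacity 6 exceeds the max flow 4, so it is not minimum.

No — its capacity is 6, but the minimum cut has capacity 4.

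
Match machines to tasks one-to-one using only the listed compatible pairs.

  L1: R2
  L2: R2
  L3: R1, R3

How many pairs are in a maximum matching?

2

Unit-capacity flow: source→left, listed edges, right→sink; max matching = max flow.
Augmenting path L1→R2 (+1); matched 1.
Augmenting path L3→R1 (+1); matched 2.
No augmenting path remains; maximum matching = 2.
König certificate: {L3, R2} is a vertex cover of size 2 (every listed pair touches it), so no matching can be larger.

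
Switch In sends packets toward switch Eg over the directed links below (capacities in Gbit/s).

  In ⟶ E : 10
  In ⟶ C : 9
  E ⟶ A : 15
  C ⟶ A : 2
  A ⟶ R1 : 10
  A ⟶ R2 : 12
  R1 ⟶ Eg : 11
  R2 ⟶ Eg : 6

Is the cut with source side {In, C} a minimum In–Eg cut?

Given cut capacity: 10 + 2 = 12.
Augment In→E→A→R1→Eg: bottleneck 10, flow now 10.
Augment In→C→A→R2→Eg: bottleneck 2, flow now 12.
No augmenting path remains; maximum flow = 12.
Cut capacity 12 equals the max flow, so it is a minimum cut.

Yes — it is a minimum cut (capacity 12).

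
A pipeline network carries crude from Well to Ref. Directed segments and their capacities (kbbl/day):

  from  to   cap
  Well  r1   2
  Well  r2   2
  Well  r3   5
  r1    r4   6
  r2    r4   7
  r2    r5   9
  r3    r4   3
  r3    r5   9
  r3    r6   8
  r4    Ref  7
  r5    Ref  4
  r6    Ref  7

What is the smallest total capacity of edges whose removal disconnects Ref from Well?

Augment Well→r1→r4→Ref: bottleneck 2, flow now 2.
Augment Well→r2→r4→Ref: bottleneck 2, flow now 4.
Augment Well→r3→r4→Ref: bottleneck 3, flow now 7.
Augment Well→r3→r5→Ref: bottleneck 2, flow now 9.
No augmenting path remains; maximum flow = 9.
By max-flow min-cut, the minimum cut capacity equals the max flow.
In the residual graph, reachable from Well: {Well}.
Min-cut edges: Well→r1 (2), Well→r2 (2), Well→r3 (5); capacity 2 + 2 + 5 = 9.

9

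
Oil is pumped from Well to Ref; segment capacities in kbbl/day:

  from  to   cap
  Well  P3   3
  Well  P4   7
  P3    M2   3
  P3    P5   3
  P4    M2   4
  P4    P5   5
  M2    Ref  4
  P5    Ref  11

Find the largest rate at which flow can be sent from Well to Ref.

Augment Well→P3→M2→Ref: bottleneck 3, flow now 3.
Augment Well→P4→M2→Ref: bottleneck 1, flow now 4.
Augment Well→P4→P5→Ref: bottleneck 5, flow now 9.
Augment Well→P4→M2→P3→P5→Ref: bottleneck 1, flow now 10. (uses reverse residual edge)
No augmenting path remains; maximum flow = 10.
In the residual graph, reachable from Well: {Well}.
Min-cut edges: Well→P3 (3), Well→P4 (7); capacity 3 + 7 = 10.
This cut is saturated, so no flow can exceed 10.

10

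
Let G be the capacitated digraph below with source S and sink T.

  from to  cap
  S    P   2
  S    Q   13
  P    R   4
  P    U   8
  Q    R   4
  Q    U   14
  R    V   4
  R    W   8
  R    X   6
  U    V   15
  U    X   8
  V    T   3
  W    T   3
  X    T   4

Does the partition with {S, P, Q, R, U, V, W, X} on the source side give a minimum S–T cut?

Yes — it is a minimum cut (capacity 10).

Given cut capacity: 3 + 3 + 4 = 10.
Augment S→P→R→V→T: bottleneck 2, flow now 2.
Augment S→Q→R→V→T: bottleneck 1, flow now 3.
Augment S→Q→R→W→T: bottleneck 3, flow now 6.
Augment S→Q→U→X→T: bottleneck 4, flow now 10.
No augmenting path remains; maximum flow = 10.
Cut capacity 10 equals the max flow, so it is a minimum cut.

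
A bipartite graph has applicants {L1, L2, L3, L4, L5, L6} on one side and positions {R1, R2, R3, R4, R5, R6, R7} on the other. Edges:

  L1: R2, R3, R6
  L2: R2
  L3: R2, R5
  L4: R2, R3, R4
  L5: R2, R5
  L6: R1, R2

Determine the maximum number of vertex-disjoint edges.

Unit-capacity flow: source→left, listed edges, right→sink; max matching = max flow.
Augmenting path L1→R2 (+1); matched 1.
Augmenting path L3→R5 (+1); matched 2.
Augmenting path L4→R3 (+1); matched 3.
Augmenting path L6→R1 (+1); matched 4.
Augmenting path L2→R2→L1→R6 (+1); matched 5.
No augmenting path remains; maximum matching = 5.
König certificate: {L1, L4, L6, R2, R5} is a vertex cover of size 5 (every listed pair touches it), so no matching can be larger.

5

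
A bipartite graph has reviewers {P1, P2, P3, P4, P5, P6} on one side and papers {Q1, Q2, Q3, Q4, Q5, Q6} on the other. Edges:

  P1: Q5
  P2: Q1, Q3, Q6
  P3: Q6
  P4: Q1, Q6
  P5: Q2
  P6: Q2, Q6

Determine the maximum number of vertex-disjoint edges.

5

Unit-capacity flow: source→left, listed edges, right→sink; max matching = max flow.
Augmenting path P1→Q5 (+1); matched 1.
Augmenting path P2→Q1 (+1); matched 2.
Augmenting path P3→Q6 (+1); matched 3.
Augmenting path P5→Q2 (+1); matched 4.
Augmenting path P4→Q1→P2→Q3 (+1); matched 5.
No augmenting path remains; maximum matching = 5.
König certificate: {P1, P2, P4, Q2, Q6} is a vertex cover of size 5 (every listed pair touches it), so no matching can be larger.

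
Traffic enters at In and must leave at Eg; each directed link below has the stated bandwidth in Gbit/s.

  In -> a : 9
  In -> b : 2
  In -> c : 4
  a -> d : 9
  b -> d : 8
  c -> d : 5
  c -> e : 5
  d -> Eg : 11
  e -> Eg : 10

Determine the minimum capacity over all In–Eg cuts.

Augment In→a→d→Eg: bottleneck 9, flow now 9.
Augment In→b→d→Eg: bottleneck 2, flow now 11.
Augment In→c→e→Eg: bottleneck 4, flow now 15.
No augmenting path remains; maximum flow = 15.
By max-flow min-cut, the minimum cut capacity equals the max flow.
In the residual graph, reachable from In: {In}.
Min-cut edges: In→a (9), In→b (2), In→c (4); capacity 9 + 2 + 4 = 15.

15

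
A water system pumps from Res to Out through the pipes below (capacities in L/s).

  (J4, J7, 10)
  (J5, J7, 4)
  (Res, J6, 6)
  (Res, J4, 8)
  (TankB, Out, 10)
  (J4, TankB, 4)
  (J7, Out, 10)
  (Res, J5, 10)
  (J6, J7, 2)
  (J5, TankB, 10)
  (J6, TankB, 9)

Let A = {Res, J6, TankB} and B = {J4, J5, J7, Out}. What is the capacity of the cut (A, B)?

30

Edges leaving {Res, J6, TankB}: Res→J4 (8), Res→J5 (10), J6→J7 (2), TankB→Out (10).
Cut capacity = 8 + 10 + 2 + 10 = 30.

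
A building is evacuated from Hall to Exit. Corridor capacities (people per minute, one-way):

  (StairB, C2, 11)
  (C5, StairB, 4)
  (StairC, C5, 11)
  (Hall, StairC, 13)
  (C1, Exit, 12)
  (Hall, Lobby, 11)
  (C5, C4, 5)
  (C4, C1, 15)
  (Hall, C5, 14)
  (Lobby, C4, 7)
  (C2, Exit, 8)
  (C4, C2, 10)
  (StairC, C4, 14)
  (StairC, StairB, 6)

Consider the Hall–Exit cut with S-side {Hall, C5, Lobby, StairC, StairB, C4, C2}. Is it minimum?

No — its capacity is 23, but the minimum cut has capacity 20.

Given cut capacity: 15 + 8 = 23.
Augment Hall→C5→StairB→C2→Exit: bottleneck 4, flow now 4.
Augment Hall→C5→C4→C2→Exit: bottleneck 4, flow now 8.
Augment Hall→C5→C4→C1→Exit: bottleneck 1, flow now 9.
Augment Hall→Lobby→C4→C1→Exit: bottleneck 7, flow now 16.
Augment Hall→StairC→C4→C1→Exit: bottleneck 4, flow now 20.
No augmenting path remains; maximum flow = 20.
In the residual graph, reachable from Hall: {Hall, C5, Lobby, StairC, StairB, C4, C2, C1}.
Min-cut edges: C2→Exit (8), C1→Exit (12); capacity 8 + 12 = 20.
Cut capacity 23 exceeds the max flow 20, so it is not minimum.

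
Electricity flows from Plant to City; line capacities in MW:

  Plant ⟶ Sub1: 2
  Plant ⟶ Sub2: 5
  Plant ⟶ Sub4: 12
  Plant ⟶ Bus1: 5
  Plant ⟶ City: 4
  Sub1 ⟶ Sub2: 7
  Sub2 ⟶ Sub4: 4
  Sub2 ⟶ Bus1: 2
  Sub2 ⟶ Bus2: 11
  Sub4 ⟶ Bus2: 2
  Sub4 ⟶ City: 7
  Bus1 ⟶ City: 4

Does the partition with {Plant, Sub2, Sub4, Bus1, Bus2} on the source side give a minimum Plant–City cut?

Given cut capacity: 2 + 4 + 7 + 4 = 17.
Augment Plant→City: bottleneck 4, flow now 4.
Augment Plant→Sub4→City: bottleneck 7, flow now 11.
Augment Plant→Bus1→City: bottleneck 4, flow now 15.
No augmenting path remains; maximum flow = 15.
In the residual graph, reachable from Plant: {Plant, Sub1, Sub2, Sub4, Bus1, Bus2}.
Min-cut edges: Plant→City (4), Sub4→City (7), Bus1→City (4); capacity 4 + 7 + 4 = 15.
Cut capacity 17 exceeds the max flow 15, so it is not minimum.

No — its capacity is 17, but the minimum cut has capacity 15.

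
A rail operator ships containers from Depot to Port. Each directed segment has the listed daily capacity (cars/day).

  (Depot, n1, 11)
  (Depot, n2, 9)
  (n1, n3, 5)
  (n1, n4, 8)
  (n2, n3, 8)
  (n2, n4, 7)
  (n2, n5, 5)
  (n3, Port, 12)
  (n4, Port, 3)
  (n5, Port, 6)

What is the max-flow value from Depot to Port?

Augment Depot→n1→n3→Port: bottleneck 5, flow now 5.
Augment Depot→n1→n4→Port: bottleneck 3, flow now 8.
Augment Depot→n2→n3→Port: bottleneck 7, flow now 15.
Augment Depot→n2→n5→Port: bottleneck 2, flow now 17.
No augmenting path remains; maximum flow = 17.
In the residual graph, reachable from Depot: {Depot, n1, n4}.
Min-cut edges: Depot→n2 (9), n1→n3 (5), n4→Port (3); capacity 9 + 5 + 3 = 17.
This cut is saturated, so no flow can exceed 17.

17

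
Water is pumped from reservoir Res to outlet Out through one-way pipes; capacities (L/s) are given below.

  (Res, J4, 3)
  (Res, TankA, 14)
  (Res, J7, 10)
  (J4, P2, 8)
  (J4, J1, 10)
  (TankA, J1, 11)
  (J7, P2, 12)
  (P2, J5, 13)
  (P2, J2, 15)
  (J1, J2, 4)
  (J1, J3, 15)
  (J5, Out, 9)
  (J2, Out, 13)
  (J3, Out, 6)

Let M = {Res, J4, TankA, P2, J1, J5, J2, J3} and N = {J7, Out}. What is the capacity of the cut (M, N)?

Edges leaving {Res, J4, TankA, P2, J1, J5, J2, J3}: Res→J7 (10), J5→Out (9), J2→Out (13), J3→Out (6).
Cut capacity = 10 + 9 + 13 + 6 = 38.

38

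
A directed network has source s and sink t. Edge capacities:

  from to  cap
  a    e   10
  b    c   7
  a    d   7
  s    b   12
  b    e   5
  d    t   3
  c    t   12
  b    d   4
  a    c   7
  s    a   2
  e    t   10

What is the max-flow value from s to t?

14

Augment s→a→c→t: bottleneck 2, flow now 2.
Augment s→b→c→t: bottleneck 7, flow now 9.
Augment s→b→d→t: bottleneck 3, flow now 12.
Augment s→b→e→t: bottleneck 2, flow now 14.
No augmenting path remains; maximum flow = 14.
In the residual graph, reachable from s: {s}.
Min-cut edges: s→a (2), s→b (12); capacity 2 + 12 = 14.
This cut is saturated, so no flow can exceed 14.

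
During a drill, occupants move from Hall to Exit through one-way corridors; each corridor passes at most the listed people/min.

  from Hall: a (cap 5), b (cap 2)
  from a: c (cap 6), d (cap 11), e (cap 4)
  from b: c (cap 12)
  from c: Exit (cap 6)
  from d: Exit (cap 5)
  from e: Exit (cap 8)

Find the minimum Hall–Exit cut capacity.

Augment Hall→a→c→Exit: bottleneck 5, flow now 5.
Augment Hall→b→c→Exit: bottleneck 1, flow now 6.
Augment Hall→b→c→a→d→Exit: bottleneck 1, flow now 7. (uses reverse residual edge)
No augmenting path remains; maximum flow = 7.
By max-flow min-cut, the minimum cut capacity equals the max flow.
In the residual graph, reachable from Hall: {Hall}.
Min-cut edges: Hall→a (5), Hall→b (2); capacity 5 + 2 = 7.

7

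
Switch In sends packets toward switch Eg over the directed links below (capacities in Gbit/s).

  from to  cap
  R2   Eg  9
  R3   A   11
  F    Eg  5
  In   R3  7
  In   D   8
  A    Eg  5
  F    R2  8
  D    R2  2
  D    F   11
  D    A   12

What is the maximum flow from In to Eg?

13

Augment In→D→A→Eg: bottleneck 5, flow now 5.
Augment In→D→F→Eg: bottleneck 3, flow now 8.
Augment In→R3→A→D→F→Eg: bottleneck 2, flow now 10. (uses reverse residual edge)
Augment In→R3→A→D→R2→Eg: bottleneck 2, flow now 12. (uses reverse residual edge)
Augment In→R3→A→D→F→R2→Eg: bottleneck 1, flow now 13. (uses reverse residual edge)
No augmenting path remains; maximum flow = 13.
In the residual graph, reachable from In: {In, R3, A}.
Min-cut edges: In→D (8), A→Eg (5); capacity 8 + 5 = 13.
This cut is saturated, so no flow can exceed 13.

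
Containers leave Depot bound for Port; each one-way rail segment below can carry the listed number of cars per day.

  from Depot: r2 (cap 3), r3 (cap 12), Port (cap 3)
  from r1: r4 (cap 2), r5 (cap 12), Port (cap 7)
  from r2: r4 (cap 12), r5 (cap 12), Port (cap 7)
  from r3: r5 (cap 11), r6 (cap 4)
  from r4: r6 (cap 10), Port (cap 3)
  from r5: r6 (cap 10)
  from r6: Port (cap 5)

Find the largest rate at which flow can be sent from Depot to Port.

11

Augment Depot→Port: bottleneck 3, flow now 3.
Augment Depot→r2→Port: bottleneck 3, flow now 6.
Augment Depot→r3→r6→Port: bottleneck 4, flow now 10.
Augment Depot→r3→r5→r6→Port: bottleneck 1, flow now 11.
No augmenting path remains; maximum flow = 11.
In the residual graph, reachable from Depot: {Depot, r3, r5, r6}.
Min-cut edges: Depot→r2 (3), Depot→Port (3), r6→Port (5); capacity 3 + 3 + 5 = 11.
This cut is saturated, so no flow can exceed 11.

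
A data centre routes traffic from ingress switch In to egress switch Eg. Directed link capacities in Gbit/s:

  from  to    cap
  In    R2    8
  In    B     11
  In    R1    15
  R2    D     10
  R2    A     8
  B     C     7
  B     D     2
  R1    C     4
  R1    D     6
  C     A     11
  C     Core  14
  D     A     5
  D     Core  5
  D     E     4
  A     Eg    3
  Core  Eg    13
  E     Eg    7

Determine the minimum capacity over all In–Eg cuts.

Augment In→R2→A→Eg: bottleneck 3, flow now 3.
Augment In→R2→D→Core→Eg: bottleneck 5, flow now 8.
Augment In→B→C→Core→Eg: bottleneck 7, flow now 15.
Augment In→B→D→E→Eg: bottleneck 2, flow now 17.
Augment In→R1→C→Core→Eg: bottleneck 1, flow now 18.
Augment In→R1→D→E→Eg: bottleneck 2, flow now 20.
No augmenting path remains; maximum flow = 20.
By max-flow min-cut, the minimum cut capacity equals the max flow.
In the residual graph, reachable from In: {In, R2, B, R1, C, D, A, Core}.
Min-cut edges: D→E (4), A→Eg (3), Core→Eg (13); capacity 4 + 3 + 13 = 20.

20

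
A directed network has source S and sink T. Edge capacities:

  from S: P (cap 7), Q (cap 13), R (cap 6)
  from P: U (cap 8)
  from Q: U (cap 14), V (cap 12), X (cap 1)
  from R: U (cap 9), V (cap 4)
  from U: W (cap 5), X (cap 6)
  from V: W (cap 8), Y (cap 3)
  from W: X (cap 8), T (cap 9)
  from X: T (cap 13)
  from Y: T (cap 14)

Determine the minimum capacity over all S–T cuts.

Augment S→Q→X→T: bottleneck 1, flow now 1.
Augment S→P→U→W→T: bottleneck 5, flow now 6.
Augment S→P→U→X→T: bottleneck 2, flow now 8.
Augment S→Q→U→X→T: bottleneck 4, flow now 12.
Augment S→Q→V→W→T: bottleneck 4, flow now 16.
Augment S→Q→V→Y→T: bottleneck 3, flow now 19.
Augment S→Q→V→W→X→T: bottleneck 1, flow now 20.
Augment S→R→V→W→X→T: bottleneck 3, flow now 23.
No augmenting path remains; maximum flow = 23.
By max-flow min-cut, the minimum cut capacity equals the max flow.
In the residual graph, reachable from S: {S, P, Q, R, U, V}.
Min-cut edges: Q→X (1), U→W (5), U→X (6), V→W (8), V→Y (3); capacity 1 + 5 + 6 + 8 + 3 = 23.

23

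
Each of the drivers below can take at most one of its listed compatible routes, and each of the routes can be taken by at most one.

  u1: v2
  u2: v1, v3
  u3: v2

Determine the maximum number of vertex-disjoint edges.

2

Unit-capacity flow: source→left, listed edges, right→sink; max matching = max flow.
Augmenting path u1→v2 (+1); matched 1.
Augmenting path u2→v1 (+1); matched 2.
No augmenting path remains; maximum matching = 2.
König certificate: {u2, v2} is a vertex cover of size 2 (every listed pair touches it), so no matching can be larger.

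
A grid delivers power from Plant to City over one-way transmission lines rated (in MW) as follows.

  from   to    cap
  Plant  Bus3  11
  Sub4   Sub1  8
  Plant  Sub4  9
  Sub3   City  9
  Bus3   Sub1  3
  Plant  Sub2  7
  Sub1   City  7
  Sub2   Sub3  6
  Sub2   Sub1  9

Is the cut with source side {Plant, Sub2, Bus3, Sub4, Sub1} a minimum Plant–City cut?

Given cut capacity: 6 + 7 = 13.
Augment Plant→Sub2→Sub1→City: bottleneck 7, flow now 7.
Augment Plant→Bus3→Sub1→Sub2→Sub3→City: bottleneck 3, flow now 10. (uses reverse residual edge)
Augment Plant→Sub4→Sub1→Sub2→Sub3→City: bottleneck 3, flow now 13. (uses reverse residual edge)
No augmenting path remains; maximum flow = 13.
Cut capacity 13 equals the max flow, so it is a minimum cut.

Yes — it is a minimum cut (capacity 13).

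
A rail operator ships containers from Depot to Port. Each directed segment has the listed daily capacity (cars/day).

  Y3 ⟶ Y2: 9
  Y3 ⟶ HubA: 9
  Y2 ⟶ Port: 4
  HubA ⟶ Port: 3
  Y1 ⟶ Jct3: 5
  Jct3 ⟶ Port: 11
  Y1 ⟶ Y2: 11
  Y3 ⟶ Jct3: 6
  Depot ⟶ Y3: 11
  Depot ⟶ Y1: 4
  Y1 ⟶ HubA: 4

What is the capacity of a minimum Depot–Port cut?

15

Augment Depot→Y3→HubA→Port: bottleneck 3, flow now 3.
Augment Depot→Y3→Jct3→Port: bottleneck 6, flow now 9.
Augment Depot→Y3→Y2→Port: bottleneck 2, flow now 11.
Augment Depot→Y1→Jct3→Port: bottleneck 4, flow now 15.
No augmenting path remains; maximum flow = 15.
By max-flow min-cut, the minimum cut capacity equals the max flow.
In the residual graph, reachable from Depot: {Depot}.
Min-cut edges: Depot→Y3 (11), Depot→Y1 (4); capacity 11 + 4 = 15.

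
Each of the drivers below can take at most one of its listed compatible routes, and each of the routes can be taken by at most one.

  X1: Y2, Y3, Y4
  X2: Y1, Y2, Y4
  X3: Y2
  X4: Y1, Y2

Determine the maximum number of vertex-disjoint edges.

Unit-capacity flow: source→left, listed edges, right→sink; max matching = max flow.
Augmenting path X1→Y2 (+1); matched 1.
Augmenting path X2→Y1 (+1); matched 2.
Augmenting path X3→Y2→X1→Y3 (+1); matched 3.
Augmenting path X4→Y1→X2→Y4 (+1); matched 4.
No augmenting path remains; maximum matching = 4.
König certificate: {X1, X2, X3, X4} is a vertex cover of size 4 (every listed pair touches it), so no matching can be larger.

4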